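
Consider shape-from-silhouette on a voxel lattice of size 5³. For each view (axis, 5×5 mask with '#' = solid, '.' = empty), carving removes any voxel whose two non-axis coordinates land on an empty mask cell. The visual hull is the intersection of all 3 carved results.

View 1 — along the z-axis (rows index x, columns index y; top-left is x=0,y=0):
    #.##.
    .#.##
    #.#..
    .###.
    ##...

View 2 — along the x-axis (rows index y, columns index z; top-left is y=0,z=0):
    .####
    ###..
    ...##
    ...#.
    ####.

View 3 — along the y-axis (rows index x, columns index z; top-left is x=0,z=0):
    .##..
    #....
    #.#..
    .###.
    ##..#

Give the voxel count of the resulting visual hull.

full grid |V| = 125
V1 z: intersect with XY mask (13 set) -- 65 left
V2 x: intersect with YZ mask (14 set) -- 34 left
V3 y: intersect with XZ mask (11 set) -- 13 left

voxel count = 13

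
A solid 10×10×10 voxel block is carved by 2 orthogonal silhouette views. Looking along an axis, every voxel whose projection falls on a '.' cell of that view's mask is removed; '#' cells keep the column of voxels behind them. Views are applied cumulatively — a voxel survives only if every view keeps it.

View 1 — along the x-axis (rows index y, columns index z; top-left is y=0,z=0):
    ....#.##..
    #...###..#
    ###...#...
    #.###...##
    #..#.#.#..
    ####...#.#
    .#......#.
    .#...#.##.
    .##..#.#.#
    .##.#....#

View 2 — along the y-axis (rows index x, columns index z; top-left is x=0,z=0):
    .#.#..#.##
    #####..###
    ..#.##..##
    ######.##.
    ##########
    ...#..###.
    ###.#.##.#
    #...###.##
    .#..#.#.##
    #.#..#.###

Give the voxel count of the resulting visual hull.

before carving: 1000 voxels (10×10×10)
  1. axis=0 (YZ plane), |mask|=43  ⇒  voxels=430
  2. axis=1 (XZ plane), |mask|=64  ⇒  voxels=274

274 voxels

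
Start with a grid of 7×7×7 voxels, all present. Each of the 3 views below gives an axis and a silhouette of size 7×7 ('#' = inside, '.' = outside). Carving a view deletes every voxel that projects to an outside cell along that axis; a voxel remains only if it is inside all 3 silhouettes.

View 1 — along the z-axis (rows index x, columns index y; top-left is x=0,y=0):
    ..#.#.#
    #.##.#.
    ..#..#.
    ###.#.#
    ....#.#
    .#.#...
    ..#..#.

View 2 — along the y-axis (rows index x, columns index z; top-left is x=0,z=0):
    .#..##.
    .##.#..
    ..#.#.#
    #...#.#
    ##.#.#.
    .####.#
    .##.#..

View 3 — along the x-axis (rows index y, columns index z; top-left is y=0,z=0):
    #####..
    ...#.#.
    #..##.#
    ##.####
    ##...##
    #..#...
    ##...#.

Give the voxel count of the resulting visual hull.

remaining voxels: 33

start: 7×7×7 = 343 voxels
  1. axis=2 (XY plane), |mask|=20  ⇒  voxels=140
  2. axis=1 (XZ plane), |mask|=24  ⇒  voxels=66
  3. axis=0 (YZ plane), |mask|=26  ⇒  voxels=33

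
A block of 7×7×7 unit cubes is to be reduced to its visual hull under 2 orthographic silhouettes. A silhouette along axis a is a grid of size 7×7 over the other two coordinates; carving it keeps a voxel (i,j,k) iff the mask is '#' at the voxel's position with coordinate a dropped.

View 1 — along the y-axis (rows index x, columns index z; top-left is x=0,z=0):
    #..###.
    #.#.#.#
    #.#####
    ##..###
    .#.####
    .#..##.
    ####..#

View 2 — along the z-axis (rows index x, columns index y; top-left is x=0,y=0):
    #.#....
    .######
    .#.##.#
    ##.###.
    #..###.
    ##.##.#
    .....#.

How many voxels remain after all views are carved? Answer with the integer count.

remaining voxels: 121

start: 7×7×7 = 343 voxels
  1. axis=1 (XZ plane), |mask|=32  ⇒  voxels=224
  2. axis=2 (XY plane), |mask|=27  ⇒  voxels=121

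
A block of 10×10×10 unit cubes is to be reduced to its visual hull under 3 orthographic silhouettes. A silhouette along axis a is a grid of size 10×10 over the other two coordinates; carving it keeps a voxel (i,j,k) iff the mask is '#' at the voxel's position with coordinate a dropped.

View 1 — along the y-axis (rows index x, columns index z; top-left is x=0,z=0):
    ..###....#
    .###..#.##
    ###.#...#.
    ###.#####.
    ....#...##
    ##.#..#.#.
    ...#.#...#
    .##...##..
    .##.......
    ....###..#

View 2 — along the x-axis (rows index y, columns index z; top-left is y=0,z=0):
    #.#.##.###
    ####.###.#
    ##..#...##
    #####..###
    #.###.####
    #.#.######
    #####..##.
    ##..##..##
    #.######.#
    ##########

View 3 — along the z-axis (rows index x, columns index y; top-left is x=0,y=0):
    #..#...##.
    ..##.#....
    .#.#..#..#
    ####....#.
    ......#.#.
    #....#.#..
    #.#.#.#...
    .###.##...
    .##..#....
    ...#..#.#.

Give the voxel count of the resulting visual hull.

before carving: 1000 voxels (10×10×10)
carve view 1 (along y, XZ-mask fill 44/100): 440 voxels remain
carve view 2 (along x, YZ-mask fill 75/100): 327 voxels remain
carve view 3 (along z, XY-mask fill 36/100): 114 voxels remain

|visual hull| = 114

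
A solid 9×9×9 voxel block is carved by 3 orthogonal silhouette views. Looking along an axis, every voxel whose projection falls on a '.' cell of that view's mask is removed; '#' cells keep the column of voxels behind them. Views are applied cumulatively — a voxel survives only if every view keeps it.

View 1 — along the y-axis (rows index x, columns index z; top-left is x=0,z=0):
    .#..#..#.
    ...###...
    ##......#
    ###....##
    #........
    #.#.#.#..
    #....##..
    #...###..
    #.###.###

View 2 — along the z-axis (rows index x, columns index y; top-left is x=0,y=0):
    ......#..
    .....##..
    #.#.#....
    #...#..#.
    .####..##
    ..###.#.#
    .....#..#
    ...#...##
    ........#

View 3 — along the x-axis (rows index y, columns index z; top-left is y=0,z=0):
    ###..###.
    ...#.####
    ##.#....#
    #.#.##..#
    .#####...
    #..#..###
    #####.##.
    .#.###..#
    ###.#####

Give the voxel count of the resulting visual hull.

57 voxels

start: 9×9×9 = 729 voxels
carve view 1 (along y, XZ-mask fill 33/81): 297 voxels remain
carve view 2 (along z, XY-mask fill 26/81): 84 voxels remain
carve view 3 (along x, YZ-mask fill 50/81): 57 voxels remain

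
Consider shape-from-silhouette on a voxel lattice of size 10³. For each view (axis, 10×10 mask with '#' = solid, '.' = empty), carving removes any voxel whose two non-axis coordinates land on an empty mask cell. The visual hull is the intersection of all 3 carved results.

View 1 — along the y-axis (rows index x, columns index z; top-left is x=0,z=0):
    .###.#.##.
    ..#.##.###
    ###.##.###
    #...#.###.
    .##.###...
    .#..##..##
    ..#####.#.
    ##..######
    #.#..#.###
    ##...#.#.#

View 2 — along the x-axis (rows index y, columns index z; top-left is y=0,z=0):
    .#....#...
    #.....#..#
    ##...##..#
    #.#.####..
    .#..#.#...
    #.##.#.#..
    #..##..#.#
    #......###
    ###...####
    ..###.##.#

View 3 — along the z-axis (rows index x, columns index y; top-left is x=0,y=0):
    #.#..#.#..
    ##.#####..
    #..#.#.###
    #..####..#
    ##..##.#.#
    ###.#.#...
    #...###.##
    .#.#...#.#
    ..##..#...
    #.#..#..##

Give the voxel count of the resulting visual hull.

initial block: 10^3 = 1000
after view 1 [y-axis, 60 of 100 cells solid] → remaining = 600
after view 2 [x-axis, 46 of 100 cells solid] → remaining = 266
after view 3 [z-axis, 52 of 100 cells solid] → remaining = 138

138 voxels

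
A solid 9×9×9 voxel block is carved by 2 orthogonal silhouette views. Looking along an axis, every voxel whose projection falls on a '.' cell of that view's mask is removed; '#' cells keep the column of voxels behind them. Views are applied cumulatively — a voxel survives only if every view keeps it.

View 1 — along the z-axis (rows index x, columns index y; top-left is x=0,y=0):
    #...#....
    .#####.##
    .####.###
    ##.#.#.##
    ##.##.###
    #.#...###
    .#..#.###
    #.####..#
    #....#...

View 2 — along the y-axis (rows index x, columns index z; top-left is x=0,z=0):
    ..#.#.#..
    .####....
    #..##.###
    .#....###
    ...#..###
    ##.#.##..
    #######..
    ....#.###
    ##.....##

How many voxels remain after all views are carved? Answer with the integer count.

voxel count = 220

initial block: 9^3 = 729
  1. axis=2 (XY plane), |mask|=47  ⇒  voxels=423
  2. axis=1 (XZ plane), |mask|=41  ⇒  voxels=220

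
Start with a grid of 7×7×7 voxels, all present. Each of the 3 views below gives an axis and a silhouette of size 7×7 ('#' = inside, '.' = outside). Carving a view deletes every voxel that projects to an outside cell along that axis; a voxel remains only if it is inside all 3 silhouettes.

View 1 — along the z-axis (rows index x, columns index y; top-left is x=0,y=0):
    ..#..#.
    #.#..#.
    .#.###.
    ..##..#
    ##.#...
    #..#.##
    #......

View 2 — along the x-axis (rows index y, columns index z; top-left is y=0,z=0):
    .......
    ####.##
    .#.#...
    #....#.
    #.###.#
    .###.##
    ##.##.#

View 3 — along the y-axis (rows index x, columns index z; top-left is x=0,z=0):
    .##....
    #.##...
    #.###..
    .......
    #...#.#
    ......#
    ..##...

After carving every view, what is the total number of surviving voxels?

initial block: 7^3 = 343
  1. axis=2 (XY plane), |mask|=20  ⇒  voxels=140
  2. axis=0 (YZ plane), |mask|=25  ⇒  voxels=61
  3. axis=1 (XZ plane), |mask|=15  ⇒  voxels=21

21 voxels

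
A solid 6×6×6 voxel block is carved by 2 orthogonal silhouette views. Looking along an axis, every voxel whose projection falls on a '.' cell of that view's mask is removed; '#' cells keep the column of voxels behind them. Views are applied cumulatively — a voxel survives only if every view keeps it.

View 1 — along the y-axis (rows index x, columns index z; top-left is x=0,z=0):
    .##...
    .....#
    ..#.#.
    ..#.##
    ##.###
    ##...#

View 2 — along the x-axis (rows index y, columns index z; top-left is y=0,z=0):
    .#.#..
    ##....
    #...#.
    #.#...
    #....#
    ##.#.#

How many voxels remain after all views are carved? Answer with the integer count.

start: 6×6×6 = 216 voxels
[1] y-view keeps 16 columns → grid now 96
[2] x-view keeps 14 columns → grid now 35

|visual hull| = 35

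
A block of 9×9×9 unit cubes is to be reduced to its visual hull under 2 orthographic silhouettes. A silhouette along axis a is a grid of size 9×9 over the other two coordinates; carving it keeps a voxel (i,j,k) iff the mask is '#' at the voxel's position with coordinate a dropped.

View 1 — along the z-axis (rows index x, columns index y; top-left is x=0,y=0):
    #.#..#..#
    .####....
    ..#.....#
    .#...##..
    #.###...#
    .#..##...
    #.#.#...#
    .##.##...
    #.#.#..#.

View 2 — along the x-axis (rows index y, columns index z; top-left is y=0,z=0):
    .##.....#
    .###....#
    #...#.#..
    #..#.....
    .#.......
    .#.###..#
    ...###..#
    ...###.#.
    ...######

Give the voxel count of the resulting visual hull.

before carving: 729 voxels (9×9×9)
V1 z: intersect with XY mask (33 set) -- 297 left
V2 x: intersect with YZ mask (32 set) -- 111 left

voxel count = 111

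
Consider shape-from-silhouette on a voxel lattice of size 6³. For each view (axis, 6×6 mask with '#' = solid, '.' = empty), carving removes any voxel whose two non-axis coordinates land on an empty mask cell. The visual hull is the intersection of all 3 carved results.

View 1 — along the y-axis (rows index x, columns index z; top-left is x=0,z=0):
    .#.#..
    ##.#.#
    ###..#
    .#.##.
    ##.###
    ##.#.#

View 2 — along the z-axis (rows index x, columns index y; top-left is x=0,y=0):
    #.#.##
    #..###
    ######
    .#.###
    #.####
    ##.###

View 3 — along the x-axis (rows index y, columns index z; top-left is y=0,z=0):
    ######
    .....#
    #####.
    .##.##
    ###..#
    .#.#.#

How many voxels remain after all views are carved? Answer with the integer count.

start: 6×6×6 = 216 voxels
carve view 1 (along y, XZ-mask fill 22/36): 132 voxels remain
carve view 2 (along z, XY-mask fill 28/36): 105 voxels remain
carve view 3 (along x, YZ-mask fill 23/36): 72 voxels remain

voxel count = 72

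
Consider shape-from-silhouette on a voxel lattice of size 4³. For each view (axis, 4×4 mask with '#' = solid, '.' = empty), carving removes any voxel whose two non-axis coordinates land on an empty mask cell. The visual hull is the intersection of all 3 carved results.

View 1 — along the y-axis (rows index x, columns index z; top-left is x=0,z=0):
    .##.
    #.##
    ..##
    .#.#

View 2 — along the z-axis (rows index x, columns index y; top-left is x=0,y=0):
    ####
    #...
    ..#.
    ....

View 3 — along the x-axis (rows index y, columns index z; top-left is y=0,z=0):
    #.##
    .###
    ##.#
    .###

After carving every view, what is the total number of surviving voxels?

10 voxels

initial block: 4^3 = 64
[1] y-view keeps 9 columns → grid now 36
[2] z-view keeps 6 columns → grid now 13
[3] x-view keeps 12 columns → grid now 10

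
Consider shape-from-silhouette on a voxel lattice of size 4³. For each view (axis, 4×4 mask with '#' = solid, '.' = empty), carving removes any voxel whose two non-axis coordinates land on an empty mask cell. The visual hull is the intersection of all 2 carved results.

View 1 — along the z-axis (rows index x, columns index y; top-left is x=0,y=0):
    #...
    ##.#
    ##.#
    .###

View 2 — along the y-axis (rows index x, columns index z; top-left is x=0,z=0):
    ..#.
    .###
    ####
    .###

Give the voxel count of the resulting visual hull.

initial block: 4^3 = 64
after view 1 [z-axis, 10 of 16 cells solid] → remaining = 40
after view 2 [y-axis, 11 of 16 cells solid] → remaining = 31

remaining voxels: 31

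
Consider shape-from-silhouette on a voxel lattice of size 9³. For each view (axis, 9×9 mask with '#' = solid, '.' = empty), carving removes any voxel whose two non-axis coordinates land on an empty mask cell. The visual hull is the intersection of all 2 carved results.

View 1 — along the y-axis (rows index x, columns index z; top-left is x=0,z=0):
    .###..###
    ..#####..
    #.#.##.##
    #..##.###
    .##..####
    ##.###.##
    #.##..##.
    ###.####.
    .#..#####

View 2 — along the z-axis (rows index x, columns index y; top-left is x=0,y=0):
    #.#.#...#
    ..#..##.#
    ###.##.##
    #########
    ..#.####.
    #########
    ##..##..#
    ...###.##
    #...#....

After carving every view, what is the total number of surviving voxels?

initial block: 9^3 = 729
  1. axis=1 (XZ plane), |mask|=54  ⇒  voxels=486
  2. axis=2 (XY plane), |mask|=50  ⇒  voxels=305

remaining voxels: 305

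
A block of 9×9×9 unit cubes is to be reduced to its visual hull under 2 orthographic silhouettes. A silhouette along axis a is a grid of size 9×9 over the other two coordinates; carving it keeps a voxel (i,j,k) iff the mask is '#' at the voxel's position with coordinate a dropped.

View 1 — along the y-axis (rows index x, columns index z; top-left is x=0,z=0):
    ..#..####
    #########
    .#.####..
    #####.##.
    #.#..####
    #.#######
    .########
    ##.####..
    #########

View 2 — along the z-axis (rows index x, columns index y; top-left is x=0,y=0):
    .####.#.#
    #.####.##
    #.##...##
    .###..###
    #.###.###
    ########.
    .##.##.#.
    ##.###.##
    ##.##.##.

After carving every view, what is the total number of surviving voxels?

before carving: 729 voxels (9×9×9)
step 1: project along y, AND mask (63/81) → |grid| = 567
step 2: project along z, AND mask (57/81) → |grid| = 402

402 voxels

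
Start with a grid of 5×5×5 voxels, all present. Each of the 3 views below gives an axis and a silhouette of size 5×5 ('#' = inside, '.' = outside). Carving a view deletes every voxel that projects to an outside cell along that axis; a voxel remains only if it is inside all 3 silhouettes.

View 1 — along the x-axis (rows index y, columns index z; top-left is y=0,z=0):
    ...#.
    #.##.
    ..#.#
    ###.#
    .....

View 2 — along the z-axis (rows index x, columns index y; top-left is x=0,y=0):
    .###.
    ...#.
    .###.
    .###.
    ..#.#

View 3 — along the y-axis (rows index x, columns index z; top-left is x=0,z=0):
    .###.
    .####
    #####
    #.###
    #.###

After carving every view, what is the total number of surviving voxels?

start: 5×5×5 = 125 voxels
step 1: project along x, AND mask (10/25) → |grid| = 50
step 2: project along z, AND mask (12/25) → |grid| = 33
step 3: project along y, AND mask (20/25) → |grid| = 27

voxel count = 27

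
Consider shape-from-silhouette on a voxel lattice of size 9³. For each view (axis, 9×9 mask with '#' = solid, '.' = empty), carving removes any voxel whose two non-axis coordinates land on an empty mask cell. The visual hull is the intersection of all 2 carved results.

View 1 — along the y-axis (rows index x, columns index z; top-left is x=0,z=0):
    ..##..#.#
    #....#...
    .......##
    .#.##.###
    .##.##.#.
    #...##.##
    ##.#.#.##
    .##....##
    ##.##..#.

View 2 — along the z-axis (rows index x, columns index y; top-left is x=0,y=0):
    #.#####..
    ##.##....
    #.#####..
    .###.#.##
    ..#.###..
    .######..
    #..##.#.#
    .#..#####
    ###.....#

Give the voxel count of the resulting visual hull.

full grid |V| = 729
[1] y-view keeps 39 columns → grid now 351
[2] z-view keeps 47 columns → grid now 204

remaining voxels: 204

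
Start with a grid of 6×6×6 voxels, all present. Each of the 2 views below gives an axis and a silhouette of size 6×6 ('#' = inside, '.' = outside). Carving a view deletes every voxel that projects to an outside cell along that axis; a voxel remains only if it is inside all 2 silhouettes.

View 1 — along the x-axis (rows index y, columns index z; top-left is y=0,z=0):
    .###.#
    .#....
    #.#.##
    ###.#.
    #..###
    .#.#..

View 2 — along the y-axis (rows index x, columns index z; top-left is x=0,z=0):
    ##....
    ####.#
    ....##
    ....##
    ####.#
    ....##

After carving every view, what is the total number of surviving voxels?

initial block: 6^3 = 216
step 1: project along x, AND mask (19/36) → |grid| = 114
step 2: project along y, AND mask (18/36) → |grid| = 57

voxel count = 57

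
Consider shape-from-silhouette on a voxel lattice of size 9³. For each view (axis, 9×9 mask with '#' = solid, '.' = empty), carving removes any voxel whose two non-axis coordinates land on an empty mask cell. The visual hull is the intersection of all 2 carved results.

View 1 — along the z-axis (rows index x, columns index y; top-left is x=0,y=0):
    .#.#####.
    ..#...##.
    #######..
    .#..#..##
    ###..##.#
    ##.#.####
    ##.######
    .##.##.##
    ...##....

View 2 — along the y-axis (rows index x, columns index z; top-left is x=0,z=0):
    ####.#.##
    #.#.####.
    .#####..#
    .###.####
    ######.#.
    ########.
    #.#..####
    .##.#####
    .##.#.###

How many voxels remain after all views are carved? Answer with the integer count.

before carving: 729 voxels (9×9×9)
  1. axis=2 (XY plane), |mask|=49  ⇒  voxels=441
  2. axis=1 (XZ plane), |mask|=60  ⇒  voxels=330

voxel count = 330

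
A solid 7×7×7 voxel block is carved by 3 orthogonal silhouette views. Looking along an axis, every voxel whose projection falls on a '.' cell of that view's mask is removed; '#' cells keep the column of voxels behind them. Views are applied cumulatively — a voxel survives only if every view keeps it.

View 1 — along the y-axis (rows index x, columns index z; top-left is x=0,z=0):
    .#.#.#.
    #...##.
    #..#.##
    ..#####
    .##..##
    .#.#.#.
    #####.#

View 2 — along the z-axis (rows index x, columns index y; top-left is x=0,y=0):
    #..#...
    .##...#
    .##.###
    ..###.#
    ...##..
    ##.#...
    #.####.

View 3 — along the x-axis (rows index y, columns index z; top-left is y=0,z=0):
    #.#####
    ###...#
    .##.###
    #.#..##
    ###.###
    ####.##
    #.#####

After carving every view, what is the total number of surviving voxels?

before carving: 343 voxels (7×7×7)
carve view 1 (along y, XZ-mask fill 28/49): 196 voxels remain
carve view 2 (along z, XY-mask fill 24/49): 102 voxels remain
carve view 3 (along x, YZ-mask fill 37/49): 73 voxels remain

|visual hull| = 73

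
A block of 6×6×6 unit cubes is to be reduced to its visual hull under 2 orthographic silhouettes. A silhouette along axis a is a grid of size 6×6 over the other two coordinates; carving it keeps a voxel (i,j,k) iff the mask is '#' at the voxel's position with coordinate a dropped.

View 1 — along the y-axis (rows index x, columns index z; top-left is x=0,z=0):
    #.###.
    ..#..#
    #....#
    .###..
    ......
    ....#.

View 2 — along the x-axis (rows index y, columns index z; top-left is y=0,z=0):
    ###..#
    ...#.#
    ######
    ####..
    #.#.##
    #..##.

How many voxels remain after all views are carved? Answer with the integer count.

47 voxels

start: 6×6×6 = 216 voxels
V1 y: intersect with XZ mask (12 set) -- 72 left
V2 x: intersect with YZ mask (23 set) -- 47 left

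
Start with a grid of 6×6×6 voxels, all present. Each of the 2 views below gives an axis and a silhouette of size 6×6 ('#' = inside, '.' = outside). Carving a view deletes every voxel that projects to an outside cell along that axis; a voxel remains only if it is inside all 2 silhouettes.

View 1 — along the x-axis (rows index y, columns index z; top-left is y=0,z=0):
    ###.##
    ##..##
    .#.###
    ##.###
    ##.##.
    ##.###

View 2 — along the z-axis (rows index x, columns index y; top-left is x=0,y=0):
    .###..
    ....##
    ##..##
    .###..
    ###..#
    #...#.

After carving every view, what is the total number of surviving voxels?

full grid |V| = 216
  1. axis=0 (YZ plane), |mask|=27  ⇒  voxels=162
  2. axis=2 (XY plane), |mask|=18  ⇒  voxels=80

|visual hull| = 80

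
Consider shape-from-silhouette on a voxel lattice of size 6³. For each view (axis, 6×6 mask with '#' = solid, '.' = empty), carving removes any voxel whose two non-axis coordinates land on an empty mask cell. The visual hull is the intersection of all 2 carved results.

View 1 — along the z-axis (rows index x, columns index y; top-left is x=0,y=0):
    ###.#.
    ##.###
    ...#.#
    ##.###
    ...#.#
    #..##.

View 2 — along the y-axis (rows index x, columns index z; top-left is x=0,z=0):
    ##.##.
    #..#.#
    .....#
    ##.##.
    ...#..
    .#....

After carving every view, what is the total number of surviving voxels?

voxel count = 58

before carving: 216 voxels (6×6×6)
[1] z-view keeps 21 columns → grid now 126
[2] y-view keeps 14 columns → grid now 58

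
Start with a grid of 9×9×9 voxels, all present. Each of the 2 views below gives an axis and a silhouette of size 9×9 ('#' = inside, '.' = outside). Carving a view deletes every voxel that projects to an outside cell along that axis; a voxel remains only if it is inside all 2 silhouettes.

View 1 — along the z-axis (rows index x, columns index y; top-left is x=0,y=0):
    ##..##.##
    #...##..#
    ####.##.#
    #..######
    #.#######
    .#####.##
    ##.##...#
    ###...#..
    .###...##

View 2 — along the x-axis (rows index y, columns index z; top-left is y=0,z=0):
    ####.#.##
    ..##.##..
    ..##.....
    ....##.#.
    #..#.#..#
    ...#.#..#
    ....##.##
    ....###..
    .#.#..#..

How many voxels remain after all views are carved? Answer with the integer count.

|visual hull| = 198

initial block: 9^3 = 729
after view 1 [z-axis, 53 of 81 cells solid] → remaining = 477
after view 2 [x-axis, 33 of 81 cells solid] → remaining = 198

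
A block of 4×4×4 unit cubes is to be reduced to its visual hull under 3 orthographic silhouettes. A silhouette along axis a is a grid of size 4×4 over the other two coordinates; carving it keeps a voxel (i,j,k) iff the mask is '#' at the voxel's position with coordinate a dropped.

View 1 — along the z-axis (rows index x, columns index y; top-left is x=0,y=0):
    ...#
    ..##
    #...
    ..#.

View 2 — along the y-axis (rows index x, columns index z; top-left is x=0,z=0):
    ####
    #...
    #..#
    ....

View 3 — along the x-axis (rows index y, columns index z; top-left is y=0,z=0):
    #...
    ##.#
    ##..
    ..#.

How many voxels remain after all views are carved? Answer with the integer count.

full grid |V| = 64
step 1: project along z, AND mask (5/16) → |grid| = 20
step 2: project along y, AND mask (7/16) → |grid| = 8
step 3: project along x, AND mask (7/16) → |grid| = 3

voxel count = 3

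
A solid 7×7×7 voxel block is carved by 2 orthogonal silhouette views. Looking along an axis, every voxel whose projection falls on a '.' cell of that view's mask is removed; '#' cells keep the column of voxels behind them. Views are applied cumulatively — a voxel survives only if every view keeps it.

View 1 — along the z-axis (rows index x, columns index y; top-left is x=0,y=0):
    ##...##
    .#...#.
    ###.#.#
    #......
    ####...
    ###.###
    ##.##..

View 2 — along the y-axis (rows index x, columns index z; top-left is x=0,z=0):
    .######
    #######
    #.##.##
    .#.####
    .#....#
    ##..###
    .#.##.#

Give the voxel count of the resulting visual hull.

voxel count = 122

before carving: 343 voxels (7×7×7)
V1 z: intersect with XY mask (26 set) -- 182 left
V2 y: intersect with XZ mask (34 set) -- 122 left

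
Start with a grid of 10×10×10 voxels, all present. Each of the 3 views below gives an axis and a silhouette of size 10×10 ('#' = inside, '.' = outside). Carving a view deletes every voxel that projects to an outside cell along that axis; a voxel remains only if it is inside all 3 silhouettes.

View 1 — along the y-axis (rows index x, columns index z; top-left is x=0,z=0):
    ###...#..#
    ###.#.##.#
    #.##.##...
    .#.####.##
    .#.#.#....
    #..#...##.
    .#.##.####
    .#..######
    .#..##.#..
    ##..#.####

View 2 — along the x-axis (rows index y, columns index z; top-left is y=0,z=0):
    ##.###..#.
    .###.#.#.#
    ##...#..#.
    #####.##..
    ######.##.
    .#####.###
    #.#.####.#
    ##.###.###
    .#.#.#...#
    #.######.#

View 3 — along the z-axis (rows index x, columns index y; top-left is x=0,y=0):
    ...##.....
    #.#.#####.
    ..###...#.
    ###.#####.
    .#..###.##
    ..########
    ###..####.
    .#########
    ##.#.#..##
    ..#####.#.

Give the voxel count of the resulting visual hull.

before carving: 1000 voxels (10×10×10)
step 1: project along y, AND mask (56/100) → |grid| = 560
step 2: project along x, AND mask (66/100) → |grid| = 368
step 3: project along z, AND mask (63/100) → |grid| = 234

|visual hull| = 234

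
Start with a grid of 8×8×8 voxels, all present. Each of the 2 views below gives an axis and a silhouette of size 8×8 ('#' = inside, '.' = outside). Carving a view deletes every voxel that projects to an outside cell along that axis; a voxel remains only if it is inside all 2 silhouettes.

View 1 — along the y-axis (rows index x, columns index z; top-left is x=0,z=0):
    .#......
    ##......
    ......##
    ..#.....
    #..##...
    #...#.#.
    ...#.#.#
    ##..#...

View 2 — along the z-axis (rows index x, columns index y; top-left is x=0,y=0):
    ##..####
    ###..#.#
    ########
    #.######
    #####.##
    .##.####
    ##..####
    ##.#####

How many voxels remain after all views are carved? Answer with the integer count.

before carving: 512 voxels (8×8×8)
  1. axis=1 (XZ plane), |mask|=18  ⇒  voxels=144
  2. axis=2 (XY plane), |mask|=52  ⇒  voxels=117

117 voxels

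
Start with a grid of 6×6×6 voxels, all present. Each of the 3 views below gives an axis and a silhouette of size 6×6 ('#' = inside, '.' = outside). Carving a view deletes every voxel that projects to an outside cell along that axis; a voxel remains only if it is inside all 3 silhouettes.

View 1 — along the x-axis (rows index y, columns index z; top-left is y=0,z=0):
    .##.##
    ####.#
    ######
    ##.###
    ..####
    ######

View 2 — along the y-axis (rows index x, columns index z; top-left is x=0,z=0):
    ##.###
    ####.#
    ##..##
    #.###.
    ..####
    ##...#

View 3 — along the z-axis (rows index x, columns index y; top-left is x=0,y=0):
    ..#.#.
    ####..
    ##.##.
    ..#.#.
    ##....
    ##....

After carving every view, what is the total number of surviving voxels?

initial block: 6^3 = 216
V1 x: intersect with YZ mask (30 set) -- 180 left
V2 y: intersect with XZ mask (25 set) -- 125 left
V3 z: intersect with XY mask (16 set) -- 55 left

55 voxels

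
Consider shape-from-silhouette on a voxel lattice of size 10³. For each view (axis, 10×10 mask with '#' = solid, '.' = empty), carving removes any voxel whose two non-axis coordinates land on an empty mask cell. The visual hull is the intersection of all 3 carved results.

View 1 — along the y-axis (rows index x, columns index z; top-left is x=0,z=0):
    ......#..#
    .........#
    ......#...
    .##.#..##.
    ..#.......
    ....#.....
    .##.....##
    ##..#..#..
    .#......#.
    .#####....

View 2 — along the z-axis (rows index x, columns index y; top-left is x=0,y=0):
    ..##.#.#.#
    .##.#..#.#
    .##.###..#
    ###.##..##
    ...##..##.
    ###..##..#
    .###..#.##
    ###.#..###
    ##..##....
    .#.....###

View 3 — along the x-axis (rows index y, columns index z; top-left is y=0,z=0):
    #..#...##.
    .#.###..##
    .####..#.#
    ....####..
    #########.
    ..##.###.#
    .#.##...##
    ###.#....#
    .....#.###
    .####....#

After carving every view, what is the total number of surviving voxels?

before carving: 1000 voxels (10×10×10)
step 1: project along y, AND mask (26/100) → |grid| = 260
step 2: project along z, AND mask (54/100) → |grid| = 146
step 3: project along x, AND mask (54/100) → |grid| = 87

remaining voxels: 87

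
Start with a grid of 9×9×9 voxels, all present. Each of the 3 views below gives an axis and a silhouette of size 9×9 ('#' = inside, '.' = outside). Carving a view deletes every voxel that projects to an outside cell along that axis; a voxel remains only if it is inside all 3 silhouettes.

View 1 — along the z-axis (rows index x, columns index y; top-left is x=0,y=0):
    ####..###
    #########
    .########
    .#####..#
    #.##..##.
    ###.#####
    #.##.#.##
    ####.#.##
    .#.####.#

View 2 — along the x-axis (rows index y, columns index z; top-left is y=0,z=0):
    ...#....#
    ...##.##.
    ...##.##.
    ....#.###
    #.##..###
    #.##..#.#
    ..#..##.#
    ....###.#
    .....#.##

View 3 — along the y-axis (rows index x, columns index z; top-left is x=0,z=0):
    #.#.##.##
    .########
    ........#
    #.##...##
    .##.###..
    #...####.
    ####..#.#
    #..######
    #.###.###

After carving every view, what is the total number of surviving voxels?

remaining voxels: 165

initial block: 9^3 = 729
  1. axis=2 (XY plane), |mask|=62  ⇒  voxels=558
  2. axis=0 (YZ plane), |mask|=36  ⇒  voxels=245
  3. axis=1 (XZ plane), |mask|=50  ⇒  voxels=165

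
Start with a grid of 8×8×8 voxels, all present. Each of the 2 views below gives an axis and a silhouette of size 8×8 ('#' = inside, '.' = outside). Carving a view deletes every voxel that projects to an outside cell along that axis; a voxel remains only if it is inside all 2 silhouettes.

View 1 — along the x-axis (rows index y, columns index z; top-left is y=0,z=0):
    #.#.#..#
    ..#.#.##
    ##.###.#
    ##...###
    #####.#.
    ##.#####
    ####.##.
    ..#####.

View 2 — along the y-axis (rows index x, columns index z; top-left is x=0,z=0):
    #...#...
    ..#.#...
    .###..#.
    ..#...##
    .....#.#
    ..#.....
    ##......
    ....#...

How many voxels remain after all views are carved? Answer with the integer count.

full grid |V| = 512
  1. axis=0 (YZ plane), |mask|=43  ⇒  voxels=344
  2. axis=1 (XZ plane), |mask|=17  ⇒  voxels=92

voxel count = 92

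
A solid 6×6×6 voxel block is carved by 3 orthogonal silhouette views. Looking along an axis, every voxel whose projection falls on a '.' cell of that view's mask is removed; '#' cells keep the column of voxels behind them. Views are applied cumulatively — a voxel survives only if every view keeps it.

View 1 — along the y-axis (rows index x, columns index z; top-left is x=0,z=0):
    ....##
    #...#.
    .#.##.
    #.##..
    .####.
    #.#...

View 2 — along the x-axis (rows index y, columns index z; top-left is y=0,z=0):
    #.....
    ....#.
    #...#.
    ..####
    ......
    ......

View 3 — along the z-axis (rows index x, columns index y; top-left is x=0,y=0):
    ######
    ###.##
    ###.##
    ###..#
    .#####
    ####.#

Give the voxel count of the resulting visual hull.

initial block: 6^3 = 216
after view 1 [y-axis, 16 of 36 cells solid] → remaining = 96
after view 2 [x-axis, 8 of 36 cells solid] → remaining = 25
after view 3 [z-axis, 30 of 36 cells solid] → remaining = 20

20 voxels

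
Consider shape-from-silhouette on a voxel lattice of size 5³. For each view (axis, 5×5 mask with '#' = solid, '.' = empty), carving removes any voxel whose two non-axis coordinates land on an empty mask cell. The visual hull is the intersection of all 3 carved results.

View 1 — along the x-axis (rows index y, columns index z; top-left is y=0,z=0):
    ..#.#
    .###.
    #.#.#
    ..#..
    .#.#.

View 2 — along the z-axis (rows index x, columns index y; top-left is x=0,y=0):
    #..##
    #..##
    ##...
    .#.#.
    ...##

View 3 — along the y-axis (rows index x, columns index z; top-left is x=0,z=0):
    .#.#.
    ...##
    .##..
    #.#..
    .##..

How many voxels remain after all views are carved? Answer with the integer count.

full grid |V| = 125
  1. axis=0 (YZ plane), |mask|=11  ⇒  voxels=55
  2. axis=2 (XY plane), |mask|=12  ⇒  voxels=22
  3. axis=1 (XZ plane), |mask|=10  ⇒  voxels=11

voxel count = 11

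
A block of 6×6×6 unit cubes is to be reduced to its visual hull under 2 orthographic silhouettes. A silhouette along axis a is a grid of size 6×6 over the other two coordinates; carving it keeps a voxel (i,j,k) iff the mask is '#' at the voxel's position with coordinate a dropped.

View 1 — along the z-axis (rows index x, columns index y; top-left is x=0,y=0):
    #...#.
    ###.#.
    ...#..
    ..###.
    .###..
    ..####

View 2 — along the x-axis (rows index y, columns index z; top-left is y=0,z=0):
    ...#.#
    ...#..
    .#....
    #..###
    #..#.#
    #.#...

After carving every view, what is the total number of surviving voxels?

before carving: 216 voxels (6×6×6)
V1 z: intersect with XY mask (17 set) -- 102 left
V2 x: intersect with YZ mask (13 set) -- 40 left

|visual hull| = 40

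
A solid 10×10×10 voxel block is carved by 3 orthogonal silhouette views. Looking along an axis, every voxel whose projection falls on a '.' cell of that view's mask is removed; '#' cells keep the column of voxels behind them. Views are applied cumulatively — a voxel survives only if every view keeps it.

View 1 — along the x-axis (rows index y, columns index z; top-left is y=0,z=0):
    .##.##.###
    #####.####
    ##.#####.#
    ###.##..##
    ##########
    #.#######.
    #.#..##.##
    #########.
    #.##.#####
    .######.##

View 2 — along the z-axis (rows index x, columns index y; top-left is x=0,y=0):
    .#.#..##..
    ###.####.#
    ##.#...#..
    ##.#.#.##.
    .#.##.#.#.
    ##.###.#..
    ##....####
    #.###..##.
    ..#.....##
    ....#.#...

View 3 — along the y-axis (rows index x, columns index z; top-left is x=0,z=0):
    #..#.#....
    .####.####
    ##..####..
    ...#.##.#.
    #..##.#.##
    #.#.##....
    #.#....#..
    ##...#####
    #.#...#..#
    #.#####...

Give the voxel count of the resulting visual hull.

start: 10×10×10 = 1000 voxels
  1. axis=0 (YZ plane), |mask|=80  ⇒  voxels=800
  2. axis=2 (XY plane), |mask|=50  ⇒  voxels=402
  3. axis=1 (XZ plane), |mask|=51  ⇒  voxels=215

voxel count = 215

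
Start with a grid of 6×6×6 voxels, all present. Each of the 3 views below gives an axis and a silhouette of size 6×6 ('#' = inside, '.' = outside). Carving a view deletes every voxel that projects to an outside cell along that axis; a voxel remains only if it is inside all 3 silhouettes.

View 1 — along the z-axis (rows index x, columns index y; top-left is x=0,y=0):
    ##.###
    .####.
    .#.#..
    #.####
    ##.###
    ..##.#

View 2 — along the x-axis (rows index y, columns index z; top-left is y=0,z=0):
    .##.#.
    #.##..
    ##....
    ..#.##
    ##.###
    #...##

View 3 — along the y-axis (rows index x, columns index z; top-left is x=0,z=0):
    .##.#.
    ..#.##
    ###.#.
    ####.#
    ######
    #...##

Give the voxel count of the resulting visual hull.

full grid |V| = 216
after view 1 [z-axis, 24 of 36 cells solid] → remaining = 144
after view 2 [x-axis, 19 of 36 cells solid] → remaining = 77
after view 3 [y-axis, 24 of 36 cells solid] → remaining = 54

remaining voxels: 54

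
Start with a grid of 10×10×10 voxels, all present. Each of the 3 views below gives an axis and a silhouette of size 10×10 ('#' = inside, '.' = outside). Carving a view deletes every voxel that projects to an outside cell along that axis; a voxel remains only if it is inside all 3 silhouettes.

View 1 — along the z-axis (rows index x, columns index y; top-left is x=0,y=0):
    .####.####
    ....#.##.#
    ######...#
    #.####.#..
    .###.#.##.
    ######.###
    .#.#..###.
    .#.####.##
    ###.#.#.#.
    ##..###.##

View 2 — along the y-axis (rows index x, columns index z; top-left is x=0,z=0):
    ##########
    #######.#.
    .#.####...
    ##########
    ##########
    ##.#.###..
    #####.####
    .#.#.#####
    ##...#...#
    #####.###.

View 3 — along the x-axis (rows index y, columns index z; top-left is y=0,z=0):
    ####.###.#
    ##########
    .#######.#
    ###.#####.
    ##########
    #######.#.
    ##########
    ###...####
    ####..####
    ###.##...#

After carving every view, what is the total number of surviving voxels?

before carving: 1000 voxels (10×10×10)
step 1: project along z, AND mask (65/100) → |grid| = 650
step 2: project along y, AND mask (77/100) → |grid| = 495
step 3: project along x, AND mask (83/100) → |grid| = 417

417 voxels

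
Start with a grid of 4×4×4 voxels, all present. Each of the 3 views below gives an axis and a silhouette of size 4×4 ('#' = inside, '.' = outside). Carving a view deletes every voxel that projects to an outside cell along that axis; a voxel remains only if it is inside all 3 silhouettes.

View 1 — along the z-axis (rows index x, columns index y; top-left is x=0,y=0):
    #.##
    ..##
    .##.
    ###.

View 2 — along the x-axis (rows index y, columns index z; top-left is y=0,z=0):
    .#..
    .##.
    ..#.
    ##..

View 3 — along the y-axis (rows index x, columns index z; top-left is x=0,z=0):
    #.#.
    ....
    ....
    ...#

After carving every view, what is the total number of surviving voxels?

full grid |V| = 64
carve view 1 (along z, XY-mask fill 10/16): 40 voxels remain
carve view 2 (along x, YZ-mask fill 6/16): 14 voxels remain
carve view 3 (along y, XZ-mask fill 3/16): 2 voxels remain

remaining voxels: 2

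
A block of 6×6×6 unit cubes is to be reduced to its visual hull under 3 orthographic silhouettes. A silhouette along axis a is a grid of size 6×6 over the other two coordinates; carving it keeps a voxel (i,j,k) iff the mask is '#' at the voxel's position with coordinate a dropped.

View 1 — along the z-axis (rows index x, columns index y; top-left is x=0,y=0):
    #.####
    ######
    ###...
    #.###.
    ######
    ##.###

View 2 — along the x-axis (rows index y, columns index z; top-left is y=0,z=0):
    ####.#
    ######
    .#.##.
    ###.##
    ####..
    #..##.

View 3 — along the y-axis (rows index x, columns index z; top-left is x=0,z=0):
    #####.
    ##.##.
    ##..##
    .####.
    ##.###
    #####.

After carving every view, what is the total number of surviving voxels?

100 voxels

full grid |V| = 216
[1] z-view keeps 29 columns → grid now 174
[2] x-view keeps 26 columns → grid now 126
[3] y-view keeps 27 columns → grid now 100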